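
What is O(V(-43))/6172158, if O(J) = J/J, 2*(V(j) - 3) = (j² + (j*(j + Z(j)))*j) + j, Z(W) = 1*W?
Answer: 1/6172158 ≈ 1.6202e-7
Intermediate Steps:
Z(W) = W
V(j) = 3 + j³ + j/2 + j²/2 (V(j) = 3 + ((j² + (j*(j + j))*j) + j)/2 = 3 + ((j² + (j*(2*j))*j) + j)/2 = 3 + ((j² + (2*j²)*j) + j)/2 = 3 + ((j² + 2*j³) + j)/2 = 3 + (j + j² + 2*j³)/2 = 3 + (j³ + j/2 + j²/2) = 3 + j³ + j/2 + j²/2)
O(J) = 1
O(V(-43))/6172158 = 1/6172158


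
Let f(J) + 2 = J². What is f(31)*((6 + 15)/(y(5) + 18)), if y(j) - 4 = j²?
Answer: 20139/47 ≈ 428.49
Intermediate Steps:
y(j) = 4 + j²
f(J) = -2 + J²
f(31)*((6 + 15)/(y(5) + 18)) = (-2 + 31²)*((6 + 15)/((4 + 5²) + 18)) = (-2 + 961)*(21/((4 + 25) + 18)) = 959*(21/(29 + 18)) = 959*(21/47) = 20139/47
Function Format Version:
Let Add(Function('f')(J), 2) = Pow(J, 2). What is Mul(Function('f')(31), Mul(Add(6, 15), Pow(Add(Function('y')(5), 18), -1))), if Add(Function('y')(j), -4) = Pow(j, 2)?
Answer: Rational(20139, 47) ≈ 428.49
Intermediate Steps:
Function('y')(j) = Add(4, Pow(j, 2))
Function('f')(J) = Add(-2, Pow(J, 2))
Mul(Function('f')(31), Mul(Add(6, 15), Pow(Add(Function('y')(5), 18), -1))) = Mul(Add(-2, Pow(31, 2)), Mul(Add(6, 15), Pow(Add(Add(4, Pow(5, 2)), 18), -1))) = Mul(Add(-2, 961), Mul(21, Pow(Add(Add(4, 25), 18), -1))) = Mul(959, Mul(21, Pow(Add(29, 18), -1))) = Mul(959, Mul(21, Pow(47, -1))) = Mul(959, Mul(21, Rational(1, 47))) = Mul(959, Rational(21, 47)) = Rational(20139, 47)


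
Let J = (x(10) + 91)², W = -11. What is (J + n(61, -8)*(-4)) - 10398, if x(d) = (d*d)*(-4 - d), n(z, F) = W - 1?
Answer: 1703131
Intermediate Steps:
n(z, F) = -12 (n(z, F) = -11 - 1 = -12)
x(d) = d²*(-4 - d)
J = 1713481 (J = (10²*(-4 - 1*10) + 91)² = (100*(-4 - 10) + 91)² = (100*(-14) + 91)² = (-1400 + 91)² = (-1309)² = 1713481)
(J + n(61, -8)*(-4)) - 10398 = (1713481 - 12*(-4)) - 10398 = (1713481 + 48) - 10398 = 1713529 - 10398 = 1703131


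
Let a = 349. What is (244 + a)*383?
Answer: 227119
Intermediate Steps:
(244 + a)*383 = (244 + 349)*383 = 593*383 = 227119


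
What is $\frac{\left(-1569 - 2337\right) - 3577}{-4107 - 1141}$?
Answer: $\frac{7483}{5248} \approx 1.4259$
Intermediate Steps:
$\frac{\left(-1569 - 2337\right) - 3577}{-4107 - 1141} = \frac{\left(-1569 - 2337\right) - 3577}{-5248} = \left(-3906 - 3577\right) \left(- \frac{1}{5248}\right) = \left(-7483\right) \left(- \frac{1}{5248}\right) = \frac{7483}{5248}$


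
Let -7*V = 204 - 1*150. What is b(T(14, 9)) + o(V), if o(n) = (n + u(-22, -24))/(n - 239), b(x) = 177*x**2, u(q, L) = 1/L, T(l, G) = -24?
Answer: 4225707799/41448 ≈ 1.0195e+5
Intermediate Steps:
V = -54/7 (V = -(204 - 1*150)/7 = -(204 - 150)/7 = -1/7*54 = -54/7 ≈ -7.7143)
o(n) = (-1/24 + n)/(-239 + n) (o(n) = (n + 1/(-24))/(n - 239) = (n - 1/24)/(-239 + n) = (-1/24 + n)/(-239 + n))
b(T(14, 9)) + o(V) = 177*(-24)**2 + (-1/24 - 54/7)/(-239 - 54/7) = 177*576 - 1303/168/(-1727/7) = 101952 - 7/1727*(-1303/168) = 101952 + 1303/41448 = 4225707799/41448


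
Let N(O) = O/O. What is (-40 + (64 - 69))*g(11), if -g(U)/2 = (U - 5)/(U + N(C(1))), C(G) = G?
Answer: 45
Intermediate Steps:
N(O) = 1
g(U) = -2*(-5 + U)/(1 + U) (g(U) = -2*(U - 5)/(U + 1) = -2*(-5 + U)/(1 + U))
(-40 + (64 - 69))*g(11) = (-40 + (64 - 69))*(2*(5 - 1*11)/(1 + 11)) = (-40 - 5)*(2*(5 - 11)/12) = -90*(-6)/12 = -45*(-1) = 45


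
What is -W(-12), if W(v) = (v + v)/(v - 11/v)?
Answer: -288/133 ≈ -2.1654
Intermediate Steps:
W(v) = 2*v/(v - 11/v) (W(v) = (2*v)/(v - 11/v) = 2*v/(v - 11/v))
-W(-12) = -2*(-12)²/(-11 + (-12)²) = -2*144/(-11 + 144) = -2*144/133 = -1*288/133 = -288/133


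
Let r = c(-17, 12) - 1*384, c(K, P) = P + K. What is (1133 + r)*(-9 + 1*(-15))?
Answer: -17856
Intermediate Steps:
c(K, P) = K + P
r = -389 (r = (-17 + 12) - 1*384 = -5 - 384 = -389)
(1133 + r)*(-9 + 1*(-15)) = (1133 - 389)*(-9 + 1*(-15)) = 744*(-9 - 15) = 744*(-24) = -17856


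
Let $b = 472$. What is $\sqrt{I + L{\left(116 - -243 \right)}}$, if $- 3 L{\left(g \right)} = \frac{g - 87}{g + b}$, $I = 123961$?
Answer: $\frac{\sqrt{85602556777}}{831} \approx 352.08$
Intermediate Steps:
$L{\left(g \right)} = - \frac{-87 + g}{3 \left(472 + g\right)}$ ($L{\left(g \right)} = - \frac{\left(g - 87\right) \frac{1}{g + 472}}{3} = - \frac{\left(-87 + g\right) \frac{1}{472 + g}}{3} = - \frac{\frac{1}{472 + g} \left(-87 + g\right)}{3} = - \frac{-87 + g}{3 \left(472 + g\right)}$)
$\sqrt{I + L{\left(116 - -243 \right)}} = \sqrt{123961 + \frac{87 - \left(116 - -243\right)}{3 \left(472 + \left(116 - -243\right)\right)}} = \sqrt{123961 + \frac{87 - \left(116 + 243\right)}{3 \left(472 + \left(116 + 243\right)\right)}} = \sqrt{123961 + \frac{87 - 359}{3 \left(472 + 359\right)}} = \sqrt{123961 + \frac{87 - 359}{3 \cdot 831}} = \sqrt{123961 + \frac{1}{3} \cdot \frac{1}{831} \left(-272\right)} = \sqrt{123961 - \frac{272}{2493}} = \sqrt{\frac{309034501}{2493}} = \frac{\sqrt{85602556777}}{831}$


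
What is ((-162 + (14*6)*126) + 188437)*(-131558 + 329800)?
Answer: 39422205878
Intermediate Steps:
((-162 + (14*6)*126) + 188437)*(-131558 + 329800) = ((-162 + 84*126) + 188437)*198242 = ((-162 + 10584) + 188437)*198242 = (10422 + 188437)*198242 = 198859*198242 = 39422205878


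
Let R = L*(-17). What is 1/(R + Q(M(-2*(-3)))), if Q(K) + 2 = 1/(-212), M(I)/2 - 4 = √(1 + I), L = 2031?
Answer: -212/7320149 ≈ -2.8961e-5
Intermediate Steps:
M(I) = 8 + 2*√(1 + I)
Q(K) = -425/212 (Q(K) = -2 + 1/(-212) = -2 - 1/212 = -425/212)
R = -34527 (R = 2031*(-17) = -34527)
1/(R + Q(M(-2*(-3)))) = 1/(-34527 - 425/212) = 1/(-7320149/212) = -212/7320149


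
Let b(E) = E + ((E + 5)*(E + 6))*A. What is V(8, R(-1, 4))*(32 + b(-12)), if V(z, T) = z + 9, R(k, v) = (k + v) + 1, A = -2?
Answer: -1088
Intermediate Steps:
R(k, v) = 1 + k + v
V(z, T) = 9 + z
b(E) = E - 2*(5 + E)*(6 + E) (b(E) = E + ((E + 5)*(E + 6))*(-2) = E + ((5 + E)*(6 + E))*(-2) = E - 2*(5 + E)*(6 + E))
V(8, R(-1, 4))*(32 + b(-12)) = (9 + 8)*(32 + (-60 - 21*(-12) - 2*(-12)**2)) = 17*(32 + (-60 + 252 - 2*144)) = 17*(32 + (-60 + 252 - 288)) = 17*(32 - 96) = 17*(-64) = -1088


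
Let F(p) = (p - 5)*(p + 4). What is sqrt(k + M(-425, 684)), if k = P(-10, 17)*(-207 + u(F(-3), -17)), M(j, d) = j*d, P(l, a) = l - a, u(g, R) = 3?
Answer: 6*I*sqrt(7922) ≈ 534.03*I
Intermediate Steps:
F(p) = (-5 + p)*(4 + p)
M(j, d) = d*j
k = 5508 (k = (-10 - 1*17)*(-207 + 3) = (-10 - 17)*(-204) = -27*(-204) = 5508)
sqrt(k + M(-425, 684)) = sqrt(5508 + 684*(-425)) = sqrt(5508 - 290700) = sqrt(-285192) = 6*I*sqrt(7922)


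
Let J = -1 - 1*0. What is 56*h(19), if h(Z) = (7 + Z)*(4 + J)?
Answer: 4368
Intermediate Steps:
J = -1 (J = -1 + 0 = -1)
h(Z) = 21 + 3*Z (h(Z) = (7 + Z)*(4 - 1) = (7 + Z)*3 = 21 + 3*Z)
56*h(19) = 56*(21 + 3*19) = 56*(21 + 57) = 56*78 = 4368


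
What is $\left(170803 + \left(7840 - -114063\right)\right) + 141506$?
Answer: $434212$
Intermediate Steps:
$\left(170803 + \left(7840 - -114063\right)\right) + 141506 = \left(170803 + \left(7840 + 114063\right)\right) + 141506 = \left(170803 + 121903\right) + 141506 = 292706 + 141506 = 434212$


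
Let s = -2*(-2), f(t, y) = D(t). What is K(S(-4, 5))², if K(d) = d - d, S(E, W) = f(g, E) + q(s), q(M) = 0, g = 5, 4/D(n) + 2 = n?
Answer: 0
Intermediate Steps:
D(n) = 4/(-2 + n)
f(t, y) = 4/(-2 + t)
s = 4
S(E, W) = 4/3 (S(E, W) = 4/(-2 + 5) + 0 = 4/3 + 0 = 4/3)
K(d) = 0
K(S(-4, 5))² = 0² = 0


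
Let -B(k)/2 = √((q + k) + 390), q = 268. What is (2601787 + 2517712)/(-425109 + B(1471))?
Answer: -2176345100391/180717653365 + 10238998*√2129/180717653365 ≈ -12.040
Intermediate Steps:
B(k) = -2*√(658 + k) (B(k) = -2*√((268 + k) + 390) = -2*√(658 + k))
(2601787 + 2517712)/(-425109 + B(1471)) = (2601787 + 2517712)/(-425109 - 2*√(658 + 1471)) = 5119499/(-425109 - 2*√2129)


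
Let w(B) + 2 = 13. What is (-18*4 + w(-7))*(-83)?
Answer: 5063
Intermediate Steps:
w(B) = 11 (w(B) = -2 + 13 = 11)
(-18*4 + w(-7))*(-83) = (-18*4 + 11)*(-83) = (-72 + 11)*(-83) = -61*(-83) = 5063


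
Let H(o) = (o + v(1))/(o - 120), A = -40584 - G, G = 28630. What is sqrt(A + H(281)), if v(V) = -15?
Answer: 6*I*sqrt(1017037)/23 ≈ 263.08*I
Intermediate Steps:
A = -69214 (A = -40584 - 1*28630 = -40584 - 28630 = -69214)
H(o) = (-15 + o)/(-120 + o) (H(o) = (o - 15)/(o - 120) = (-15 + o)/(-120 + o))
sqrt(A + H(281)) = sqrt(-69214 + (-15 + 281)/(-120 + 281)) = sqrt(-69214 + 266/161) = sqrt(-69214 + (1/161)*266) = sqrt(-69214 + 38/23) = sqrt(-1591884/23) = 6*I*sqrt(1017037)/23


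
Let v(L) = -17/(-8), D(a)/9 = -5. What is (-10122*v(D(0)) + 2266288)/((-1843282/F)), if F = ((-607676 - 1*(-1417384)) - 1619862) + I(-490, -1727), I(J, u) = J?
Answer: 1819716425015/1843282 ≈ 9.8722e+5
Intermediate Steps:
D(a) = -45 (D(a) = 9*(-5) = -45)
v(L) = 17/8 (v(L) = -17*(-⅛) = 17/8)
F = -810644 (F = ((-607676 - 1*(-1417384)) - 1619862) - 490 = ((-607676 + 1417384) - 1619862) - 490 = (809708 - 1619862) - 490 = -810154 - 490 = -810644)
(-10122*v(D(0)) + 2266288)/((-1843282/F)) = (-10122*17/8 + 2266288)/((-1843282/(-810644))) = (-86037/4 + 2266288)/((-1843282*(-1/810644))) = 8979115/(4*(921641/405322)) = (8979115/4)*(405322/921641) = 1819716425015/1843282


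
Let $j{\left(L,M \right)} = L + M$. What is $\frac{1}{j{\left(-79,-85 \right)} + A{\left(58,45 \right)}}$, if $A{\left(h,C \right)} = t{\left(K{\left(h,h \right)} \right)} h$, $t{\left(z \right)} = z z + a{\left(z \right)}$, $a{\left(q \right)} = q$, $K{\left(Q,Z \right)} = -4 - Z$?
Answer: $\frac{1}{219192} \approx 4.5622 \cdot 10^{-6}$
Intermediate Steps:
$t{\left(z \right)} = z + z^{2}$ ($t{\left(z \right)} = z z + z = z^{2} + z = z + z^{2}$)
$A{\left(h,C \right)} = h \left(-4 - h\right) \left(-3 - h\right)$ ($A{\left(h,C \right)} = \left(-4 - h\right) \left(1 - \left(4 + h\right)\right) h = \left(-4 - h\right) \left(-3 - h\right) h = h \left(-4 - h\right) \left(-3 - h\right)$)
$\frac{1}{j{\left(-79,-85 \right)} + A{\left(58,45 \right)}} = \frac{1}{\left(-79 - 85\right) + 58 \left(12 + 58^{2} + 7 \cdot 58\right)} = \frac{1}{-164 + 58 \left(12 + 3364 + 406\right)} = \frac{1}{-164 + 58 \cdot 3782} = \frac{1}{-164 + 219356} = \frac{1}{219192}$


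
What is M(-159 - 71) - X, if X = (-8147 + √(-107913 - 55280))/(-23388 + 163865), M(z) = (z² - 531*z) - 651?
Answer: 24496246930/140477 - I*√163193/140477 ≈ 1.7438e+5 - 0.0028757*I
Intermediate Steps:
M(z) = -651 + z² - 531*z
X = -8147/140477 + I*√163193/140477 (X = (-8147 + √(-163193))/140477 = (-8147 + I*√163193)*(1/140477) = -8147/140477 + I*√163193/140477 ≈ -0.057995 + 0.0028757*I)
M(-159 - 71) - X = (-651 + (-159 - 71)² - 531*(-159 - 71)) - (-8147/140477 + I*√163193/140477) = (-651 + (-230)² - 531*(-230)) + (8147/140477 - I*√163193/140477) = (-651 + 52900 + 122130) + (8147/140477 - I*√163193/140477) = 174379 + (8147/140477 - I*√163193/140477) = 24496246930/140477 - I*√163193/140477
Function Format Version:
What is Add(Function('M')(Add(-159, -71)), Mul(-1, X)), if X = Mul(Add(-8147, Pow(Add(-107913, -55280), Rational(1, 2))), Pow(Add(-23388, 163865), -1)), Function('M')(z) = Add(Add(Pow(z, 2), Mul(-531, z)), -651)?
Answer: Add(Rational(24496246930, 140477), Mul(Rational(-1, 140477), I, Pow(163193, Rational(1, 2)))) ≈ Add(1.7438e+5, Mul(-0.0028757, I))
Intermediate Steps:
Function('M')(z) = Add(-651, Pow(z, 2), Mul(-531, z))
X = Add(Rational(-8147, 140477), Mul(Rational(1, 140477), I, Pow(163193, Rational(1, 2)))) (X = Mul(Add(-8147, Pow(-163193, Rational(1, 2))), Pow(140477, -1)) = Mul(Add(-8147, Mul(I, Pow(163193, Rational(1, 2)))), Rational(1, 140477)) = Add(Rational(-8147, 140477), Mul(Rational(1, 140477), I, Pow(163193, Rational(1, 2)))) ≈ Add(-0.057995, Mul(0.0028757, I)))
Add(Function('M')(Add(-159, -71)), Mul(-1, X)) = Add(Add(-651, Pow(Add(-159, -71), 2), Mul(-531, Add(-159, -71))), Mul(-1, Add(Rational(-8147, 140477), Mul(Rational(1, 140477), I, Pow(163193, Rational(1, 2)))))) = Add(Add(-651, Pow(-230, 2), Mul(-531, -230)), Add(Rational(8147, 140477), Mul(Rational(-1, 140477), I, Pow(163193, Rational(1, 2))))) = Add(Add(-651, 52900, 122130), Add(Rational(8147, 140477), Mul(Rational(-1, 140477), I, Pow(163193, Rational(1, 2))))) = Add(174379, Add(Rational(8147, 140477), Mul(Rational(-1, 140477), I, Pow(163193, Rational(1, 2))))) = Add(Rational(24496246930, 140477), Mul(Rational(-1, 140477), I, Pow(163193, Rational(1, 2))))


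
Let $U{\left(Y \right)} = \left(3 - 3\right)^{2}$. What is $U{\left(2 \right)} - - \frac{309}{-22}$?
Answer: $- \frac{309}{22} \approx -14.045$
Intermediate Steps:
$U{\left(Y \right)} = 0$ ($U{\left(Y \right)} = 0^{2} = 0$)
$U{\left(2 \right)} - - \frac{309}{-22} = 0 - - \frac{309}{-22} = 0 - \left(-309\right) \left(- \frac{1}{22}\right) = 0 - \frac{309}{22} = - \frac{309}{22}$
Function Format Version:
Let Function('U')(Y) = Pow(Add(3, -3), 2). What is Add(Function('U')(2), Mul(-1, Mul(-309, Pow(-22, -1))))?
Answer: Rational(-309, 22) ≈ -14.045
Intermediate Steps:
Function('U')(Y) = 0 (Function('U')(Y) = Pow(0, 2) = 0)
Add(Function('U')(2), Mul(-1, Mul(-309, Pow(-22, -1)))) = Add(0, Mul(-1, Mul(-309, Pow(-22, -1)))) = Add(0, Mul(-1, Mul(-309, Rational(-1, 22)))) = Add(0, Mul(-1, Rational(309, 22))) = Add(0, Rational(-309, 22)) = Rational(-309, 22)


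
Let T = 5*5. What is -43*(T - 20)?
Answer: -215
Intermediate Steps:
T = 25
-43*(T - 20) = -43*(25 - 20) = -43*5 = -215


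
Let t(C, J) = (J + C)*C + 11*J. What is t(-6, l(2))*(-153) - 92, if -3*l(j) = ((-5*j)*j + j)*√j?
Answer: -5600 - 4590*√2 ≈ -12091.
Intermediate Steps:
l(j) = -√j*(j - 5*j²)/3 (l(j) = -((-5*j)*j + j)*√j/3 = -(-5*j² + j)*√j/3 = -(j - 5*j²)*√j/3 = -√j*(j - 5*j²)/3)
t(C, J) = 11*J + C*(C + J) (t(C, J) = (C + J)*C + 11*J = C*(C + J) + 11*J = 11*J + C*(C + J))
t(-6, l(2))*(-153) - 92 = ((-6)² + 11*(2^(3/2)*(-1 + 5*2)/3) - 2*2^(3/2)*(-1 + 5*2))*(-153) - 92 = (36 + 11*((2*√2)*(-1 + 10)/3) - 2*2*√2*(-1 + 10))*(-153) - 92 = (36 + 11*((⅓)*(2*√2)*9) - 2*2*√2*9)*(-153) - 92 = (36 + 11*(6*√2) - 36*√2)*(-153) - 92 = (36 + 66*√2 - 36*√2)*(-153) - 92 = (36 + 30*√2)*(-153) - 92 = (-5508 - 4590*√2) - 92 = -5600 - 4590*√2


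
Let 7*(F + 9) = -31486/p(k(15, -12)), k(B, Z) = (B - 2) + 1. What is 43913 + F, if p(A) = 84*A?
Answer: 25813303/588 ≈ 43900.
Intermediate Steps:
k(B, Z) = -1 + B (k(B, Z) = (-2 + B) + 1 = -1 + B)
F = -7541/588 (F = -9 + (-31486*1/(84*(-1 + 15)))/7 = -9 + (-31486/(84*14))/7 = -9 + (-31486/1176)/7 = -9 + (-31486*1/1176)/7 = -9 + (1/7)*(-2249/84) = -9 - 2249/588 = -7541/588 ≈ -12.825)
43913 + F = 43913 - 7541/588 = 25813303/588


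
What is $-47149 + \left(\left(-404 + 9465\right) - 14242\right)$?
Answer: $-52330$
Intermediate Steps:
$-47149 + \left(\left(-404 + 9465\right) - 14242\right) = -47149 + \left(9061 - 14242\right) = -47149 - 5181 = -52330$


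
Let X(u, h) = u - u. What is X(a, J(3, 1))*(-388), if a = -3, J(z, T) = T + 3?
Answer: 0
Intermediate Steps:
J(z, T) = 3 + T
X(u, h) = 0
X(a, J(3, 1))*(-388) = 0*(-388) = 0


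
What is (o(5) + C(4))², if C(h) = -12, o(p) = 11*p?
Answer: 1849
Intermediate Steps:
(o(5) + C(4))² = (11*5 - 12)² = (55 - 12)² = 43² = 1849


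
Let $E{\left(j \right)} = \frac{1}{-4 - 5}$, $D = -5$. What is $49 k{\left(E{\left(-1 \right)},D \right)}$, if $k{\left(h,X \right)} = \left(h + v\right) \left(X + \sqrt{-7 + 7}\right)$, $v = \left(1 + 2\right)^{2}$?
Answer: $- \frac{19600}{9} \approx -2177.8$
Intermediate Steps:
$E{\left(j \right)} = - \frac{1}{9}$ ($E{\left(j \right)} = \frac{1}{-9} = - \frac{1}{9}$)
$v = 9$ ($v = 3^{2} = 9$)
$k{\left(h,X \right)} = X \left(9 + h\right)$ ($k{\left(h,X \right)} = \left(h + 9\right) \left(X + \sqrt{-7 + 7}\right) = \left(9 + h\right) \left(X + \sqrt{0}\right) = \left(9 + h\right) \left(X + 0\right) = \left(9 + h\right) X = X \left(9 + h\right)$)
$49 k{\left(E{\left(-1 \right)},D \right)} = 49 \left(- 5 \left(9 - \frac{1}{9}\right)\right) = 49 \left(\left(-5\right) \frac{80}{9}\right) = 49 \left(- \frac{400}{9}\right) = - \frac{19600}{9}$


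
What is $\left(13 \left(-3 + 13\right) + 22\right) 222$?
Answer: $33744$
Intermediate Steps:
$\left(13 \left(-3 + 13\right) + 22\right) 222 = \left(13 \cdot 10 + 22\right) 222 = \left(130 + 22\right) 222 = 152 \cdot 222 = 33744$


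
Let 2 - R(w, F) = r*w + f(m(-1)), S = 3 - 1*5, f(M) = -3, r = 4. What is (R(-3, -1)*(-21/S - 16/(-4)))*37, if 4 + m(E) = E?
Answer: 18241/2 ≈ 9120.5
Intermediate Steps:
m(E) = -4 + E
S = -2 (S = 3 - 5 = -2)
R(w, F) = 5 - 4*w (R(w, F) = 2 - (4*w - 3) = 2 - (-3 + 4*w) = 2 + (3 - 4*w) = 5 - 4*w)
(R(-3, -1)*(-21/S - 16/(-4)))*37 = ((5 - 4*(-3))*(-21/(-2) - 16/(-4)))*37 = ((5 + 12)*(-21*(-1/2) - 16*(-1/4)))*37 = (17*(21/2 + 4))*37 = (17*(29/2))*37 = (493/2)*37 = 18241/2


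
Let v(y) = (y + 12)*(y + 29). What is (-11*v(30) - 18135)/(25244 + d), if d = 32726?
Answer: -45393/57970 ≈ -0.78304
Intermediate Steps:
v(y) = (12 + y)*(29 + y)
(-11*v(30) - 18135)/(25244 + d) = (-11*(348 + 30² + 41*30) - 18135)/(25244 + 32726) = (-11*(348 + 900 + 1230) - 18135)/57970 = (-11*2478 - 18135)*(1/57970) = (-27258 - 18135)*(1/57970) = -45393*1/57970 = -45393/57970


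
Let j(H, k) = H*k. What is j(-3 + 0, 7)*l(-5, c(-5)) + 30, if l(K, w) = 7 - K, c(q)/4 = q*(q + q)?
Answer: -222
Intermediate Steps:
c(q) = 8*q² (c(q) = 4*(q*(q + q)) = 4*(q*(2*q)) = 4*(2*q²) = 8*q²)
j(-3 + 0, 7)*l(-5, c(-5)) + 30 = ((-3 + 0)*7)*(7 - 1*(-5)) + 30 = (-3*7)*(7 + 5) + 30 = -21*12 + 30 = -252 + 30 = -222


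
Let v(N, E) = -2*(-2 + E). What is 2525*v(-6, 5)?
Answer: -15150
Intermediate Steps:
v(N, E) = 4 - 2*E
2525*v(-6, 5) = 2525*(4 - 2*5) = 2525*(4 - 10) = 2525*(-6) = -15150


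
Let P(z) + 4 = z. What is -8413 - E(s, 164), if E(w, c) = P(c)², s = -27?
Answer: -34013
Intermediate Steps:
P(z) = -4 + z
E(w, c) = (-4 + c)²
-8413 - E(s, 164) = -8413 - (-4 + 164)² = -8413 - 1*160² = -8413 - 1*25600 = -8413 - 25600 = -34013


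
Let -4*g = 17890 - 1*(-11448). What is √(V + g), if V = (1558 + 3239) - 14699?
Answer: I*√68946/2 ≈ 131.29*I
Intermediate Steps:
V = -9902 (V = 4797 - 14699 = -9902)
g = -14669/2 (g = -(17890 - 1*(-11448))/4 = -(17890 + 11448)/4 = -¼*29338 = -14669/2 ≈ -7334.5)
√(V + g) = √(-9902 - 14669/2) = √(-34473/2) = I*√68946/2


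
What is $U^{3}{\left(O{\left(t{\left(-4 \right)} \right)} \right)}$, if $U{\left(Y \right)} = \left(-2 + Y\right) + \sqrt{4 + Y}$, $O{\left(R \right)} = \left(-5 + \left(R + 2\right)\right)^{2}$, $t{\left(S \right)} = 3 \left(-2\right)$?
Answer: $\left(79 + \sqrt{85}\right)^{3} \approx 6.8659 \cdot 10^{5}$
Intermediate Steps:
$t{\left(S \right)} = -6$
$O{\left(R \right)} = \left(-3 + R\right)^{2}$ ($O{\left(R \right)} = \left(-5 + \left(2 + R\right)\right)^{2} = \left(-3 + R\right)^{2}$)
$U{\left(Y \right)} = -2 + Y + \sqrt{4 + Y}$
$U^{3}{\left(O{\left(t{\left(-4 \right)} \right)} \right)} = \left(-2 + \left(-3 - 6\right)^{2} + \sqrt{4 + \left(-3 - 6\right)^{2}}\right)^{3} = \left(-2 + \left(-9\right)^{2} + \sqrt{4 + \left(-9\right)^{2}}\right)^{3} = \left(-2 + 81 + \sqrt{4 + 81}\right)^{3} = \left(-2 + 81 + \sqrt{85}\right)^{3} = \left(79 + \sqrt{85}\right)^{3}$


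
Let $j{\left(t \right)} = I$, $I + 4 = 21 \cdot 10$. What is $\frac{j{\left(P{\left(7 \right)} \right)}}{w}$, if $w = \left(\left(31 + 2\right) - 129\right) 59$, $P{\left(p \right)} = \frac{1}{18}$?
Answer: $- \frac{103}{2832} \approx -0.03637$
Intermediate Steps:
$P{\left(p \right)} = \frac{1}{18}$
$I = 206$ ($I = -4 + 21 \cdot 10 = -4 + 210 = 206$)
$w = -5664$ ($w = \left(33 - 129\right) 59 = \left(-96\right) 59 = -5664$)
$j{\left(t \right)} = 206$
$\frac{j{\left(P{\left(7 \right)} \right)}}{w} = \frac{206}{-5664} = 206 \left(- \frac{1}{5664}\right) = - \frac{103}{2832}$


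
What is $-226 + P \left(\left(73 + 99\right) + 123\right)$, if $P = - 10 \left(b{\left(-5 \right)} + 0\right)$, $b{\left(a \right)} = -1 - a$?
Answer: $-12026$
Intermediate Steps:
$P = -40$ ($P = - 10 \left(\left(-1 - -5\right) + 0\right) = - 10 \left(\left(-1 + 5\right) + 0\right) = - 10 \left(4 + 0\right) = \left(-10\right) 4 = -40$)
$-226 + P \left(\left(73 + 99\right) + 123\right) = -226 - 40 \left(\left(73 + 99\right) + 123\right) = -226 - 40 \left(172 + 123\right) = -226 - 11800 = -12026$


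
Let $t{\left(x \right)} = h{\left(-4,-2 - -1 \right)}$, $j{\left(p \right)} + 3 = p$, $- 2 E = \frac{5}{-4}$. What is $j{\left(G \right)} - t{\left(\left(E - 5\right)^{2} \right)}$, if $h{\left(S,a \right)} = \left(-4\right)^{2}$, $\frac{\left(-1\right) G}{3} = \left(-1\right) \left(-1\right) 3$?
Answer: $-28$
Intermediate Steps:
$E = \frac{5}{8}$ ($E = - \frac{5 \frac{1}{-4}}{2} = - \frac{5 \left(- \frac{1}{4}\right)}{2} = \left(- \frac{1}{2}\right) \left(- \frac{5}{4}\right) = \frac{5}{8} \approx 0.625$)
$G = -9$ ($G = - 3 \left(-1\right) \left(-1\right) 3 = - 3 \cdot 1 \cdot 3 = \left(-3\right) 3 = -9$)
$j{\left(p \right)} = -3 + p$
$h{\left(S,a \right)} = 16$
$t{\left(x \right)} = 16$
$j{\left(G \right)} - t{\left(\left(E - 5\right)^{2} \right)} = \left(-3 - 9\right) - 16 = -12 - 16 = -28$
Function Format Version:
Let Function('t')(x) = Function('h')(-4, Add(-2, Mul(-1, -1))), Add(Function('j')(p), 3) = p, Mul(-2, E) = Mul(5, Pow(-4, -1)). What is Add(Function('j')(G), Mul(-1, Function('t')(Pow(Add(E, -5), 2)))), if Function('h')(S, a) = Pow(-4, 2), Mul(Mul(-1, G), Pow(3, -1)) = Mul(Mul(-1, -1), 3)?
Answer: -28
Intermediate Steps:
E = Rational(5, 8) (E = Mul(Rational(-1, 2), Mul(5, Pow(-4, -1))) = Mul(Rational(-1, 2), Mul(5, Rational(-1, 4))) = Mul(Rational(-1, 2), Rational(-5, 4)) = Rational(5, 8) ≈ 0.62500)
G = -9 (G = Mul(-3, Mul(Mul(-1, -1), 3)) = Mul(-3, Mul(1, 3)) = Mul(-3, 3) = -9)
Function('j')(p) = Add(-3, p)
Function('h')(S, a) = 16
Function('t')(x) = 16
Add(Function('j')(G), Mul(-1, Function('t')(Pow(Add(E, -5), 2)))) = Add(Add(-3, -9), Mul(-1, 16)) = Add(-12, -16) = -28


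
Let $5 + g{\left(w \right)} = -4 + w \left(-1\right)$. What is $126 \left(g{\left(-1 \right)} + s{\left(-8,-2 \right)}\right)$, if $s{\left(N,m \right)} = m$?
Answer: $-1260$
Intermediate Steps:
$g{\left(w \right)} = -9 - w$ ($g{\left(w \right)} = -5 + \left(-4 + w \left(-1\right)\right) = -5 - \left(4 + w\right) = -9 - w$)
$126 \left(g{\left(-1 \right)} + s{\left(-8,-2 \right)}\right) = 126 \left(\left(-9 - -1\right) - 2\right) = 126 \left(\left(-9 + 1\right) - 2\right) = 126 \left(-8 - 2\right) = 126 \left(-10\right) = -1260$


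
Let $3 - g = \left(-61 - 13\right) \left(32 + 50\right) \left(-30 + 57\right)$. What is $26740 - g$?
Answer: $-137099$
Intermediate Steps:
$g = 163839$ ($g = 3 - \left(-61 - 13\right) \left(32 + 50\right) \left(-30 + 57\right) = 3 - - 74 \cdot 82 \cdot 27 = 3 - \left(-74\right) 2214 = 3 - -163836 = 3 + 163836 = 163839$)
$26740 - g = 26740 - 163839 = -137099$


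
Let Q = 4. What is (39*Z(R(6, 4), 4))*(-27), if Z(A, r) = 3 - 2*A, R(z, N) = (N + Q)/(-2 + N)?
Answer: 5265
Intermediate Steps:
R(z, N) = (4 + N)/(-2 + N) (R(z, N) = (N + 4)/(-2 + N) = (4 + N)/(-2 + N))
(39*Z(R(6, 4), 4))*(-27) = (39*(3 - 2*(4 + 4)/(-2 + 4)))*(-27) = (39*(3 - 2*8/2))*(-27) = (39*(3 - 8))*(-27) = (39*(-5))*(-27) = -195*(-27) = 5265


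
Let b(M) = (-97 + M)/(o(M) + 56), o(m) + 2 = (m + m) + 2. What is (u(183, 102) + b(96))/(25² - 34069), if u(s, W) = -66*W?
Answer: 1669537/8294112 ≈ 0.20129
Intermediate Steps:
o(m) = 2*m (o(m) = -2 + ((m + m) + 2) = -2 + (2*m + 2) = -2 + (2 + 2*m) = 2*m)
b(M) = (-97 + M)/(56 + 2*M) (b(M) = (-97 + M)/(2*M + 56) = (-97 + M)/(56 + 2*M))
(u(183, 102) + b(96))/(25² - 34069) = (-66*102 + (-97 + 96)/(2*(28 + 96)))/(25² - 34069) = (-6732 + (½)*(-1)/124)/(625 - 34069) = (-6732 + (½)*(1/124)*(-1))/(-33444) = (-6732 - 1/248)*(-1/33444) = -1669537/248*(-1/33444) = 1669537/8294112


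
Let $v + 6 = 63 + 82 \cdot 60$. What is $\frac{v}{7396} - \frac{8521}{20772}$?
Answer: $\frac{2522558}{9601857} \approx 0.26272$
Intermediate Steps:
$v = 4977$ ($v = -6 + \left(63 + 82 \cdot 60\right) = -6 + \left(63 + 4920\right) = -6 + 4983 = 4977$)
$\frac{v}{7396} - \frac{8521}{20772} = \frac{4977}{7396} - \frac{8521}{20772} = \frac{2522558}{9601857}$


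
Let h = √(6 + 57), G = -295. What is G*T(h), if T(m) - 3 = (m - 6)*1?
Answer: 885 - 885*√7 ≈ -1456.5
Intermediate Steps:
h = 3*√7 (h = √63 = 3*√7 ≈ 7.9373)
T(m) = -3 + m (T(m) = 3 + (m - 6)*1 = 3 + (-6 + m)*1 = 3 + (-6 + m) = -3 + m)
G*T(h) = -295*(-3 + 3*√7) = 885 - 885*√7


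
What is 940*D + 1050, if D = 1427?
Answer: 1342430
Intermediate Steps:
940*D + 1050 = 940*1427 + 1050 = 1341380 + 1050 = 1342430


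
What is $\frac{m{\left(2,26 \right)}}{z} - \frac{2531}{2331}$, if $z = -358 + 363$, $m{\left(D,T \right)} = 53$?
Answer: $\frac{110888}{11655} \approx 9.5142$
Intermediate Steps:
$z = 5$
$\frac{m{\left(2,26 \right)}}{z} - \frac{2531}{2331} = \frac{53}{5} - \frac{2531}{2331} = \frac{110888}{11655}$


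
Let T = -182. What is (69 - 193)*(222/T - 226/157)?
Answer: 4711132/14287 ≈ 329.75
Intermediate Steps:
(69 - 193)*(222/T - 226/157) = (69 - 193)*(222/(-182) - 226/157) = -124*(222*(-1/182) - 226*1/157) = -124*(-111/91 - 226/157) = -124*(-37993/14287) = 4711132/14287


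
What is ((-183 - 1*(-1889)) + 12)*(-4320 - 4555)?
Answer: -15247250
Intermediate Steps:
((-183 - 1*(-1889)) + 12)*(-4320 - 4555) = ((-183 + 1889) + 12)*(-8875) = (1706 + 12)*(-8875) = 1718*(-8875) = -15247250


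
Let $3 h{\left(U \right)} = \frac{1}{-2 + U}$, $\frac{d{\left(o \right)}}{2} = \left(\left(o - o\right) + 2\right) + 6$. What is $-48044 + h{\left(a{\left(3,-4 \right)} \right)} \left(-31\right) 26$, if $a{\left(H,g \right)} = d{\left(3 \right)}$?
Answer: $- \frac{1009327}{21} \approx -48063.0$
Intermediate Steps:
$d{\left(o \right)} = 16$ ($d{\left(o \right)} = 2 \left(\left(\left(o - o\right) + 2\right) + 6\right) = 2 \left(\left(0 + 2\right) + 6\right) = 2 \left(2 + 6\right) = 2 \cdot 8 = 16$)
$a{\left(H,g \right)} = 16$
$h{\left(U \right)} = \frac{1}{3 \left(-2 + U\right)}$
$-48044 + h{\left(a{\left(3,-4 \right)} \right)} \left(-31\right) 26 = -48044 + \frac{1}{3 \left(-2 + 16\right)} \left(-31\right) 26 = -48044 + \frac{1}{3 \cdot 14} \left(-31\right) 26 = -48044 + \frac{1}{3} \cdot \frac{1}{14} \left(-31\right) 26 = -48044 + \frac{1}{42} \left(-31\right) 26 = -48044 - \frac{403}{21} = - \frac{1009327}{21}$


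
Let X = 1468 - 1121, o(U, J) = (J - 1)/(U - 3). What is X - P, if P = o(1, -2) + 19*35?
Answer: -639/2 ≈ -319.50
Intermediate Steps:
o(U, J) = (-1 + J)/(-3 + U)
P = 1333/2 (P = (-1 - 2)/(-3 + 1) + 19*35 = -3/(-2) + 665 = -1/2*(-3) + 665 = 3/2 + 665 = 1333/2 ≈ 666.50)
X = 347
X - P = 347 - 1*1333/2 = 347 - 1333/2 = -639/2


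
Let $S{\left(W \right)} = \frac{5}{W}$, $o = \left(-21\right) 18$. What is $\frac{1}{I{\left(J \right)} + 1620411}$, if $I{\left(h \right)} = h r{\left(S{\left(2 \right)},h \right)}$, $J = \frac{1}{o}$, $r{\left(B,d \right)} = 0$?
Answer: $\frac{1}{1620411} \approx 6.1713 \cdot 10^{-7}$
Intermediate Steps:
$o = -378$
$J = - \frac{1}{378}$ ($J = \frac{1}{-378} = - \frac{1}{378} \approx -0.0026455$)
$I{\left(h \right)} = 0$ ($I{\left(h \right)} = h 0 = 0$)
$\frac{1}{I{\left(J \right)} + 1620411} = \frac{1}{0 + 1620411} = \frac{1}{1620411}$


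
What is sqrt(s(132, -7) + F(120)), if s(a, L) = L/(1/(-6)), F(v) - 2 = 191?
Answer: sqrt(235) ≈ 15.330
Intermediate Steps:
F(v) = 193 (F(v) = 2 + 191 = 193)
s(a, L) = -6*L (s(a, L) = L/(-1/6) = L*(-6) = -6*L)
sqrt(s(132, -7) + F(120)) = sqrt(-6*(-7) + 193) = sqrt(42 + 193) = sqrt(235)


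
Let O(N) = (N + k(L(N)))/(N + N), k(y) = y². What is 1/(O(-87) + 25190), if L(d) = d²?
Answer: -1/304061 ≈ -3.2888e-6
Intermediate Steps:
O(N) = (N + N⁴)/(2*N) (O(N) = (N + (N²)²)/(N + N) = (N + N⁴)/((2*N)) = (N + N⁴)*(1/(2*N)) = (N + N⁴)/(2*N))
1/(O(-87) + 25190) = 1/((½ + (½)*(-87)³) + 25190) = 1/((½ + (½)*(-658503)) + 25190) = 1/((½ - 658503/2) + 25190) = 1/(-329251 + 25190) = 1/(-304061) = -1/304061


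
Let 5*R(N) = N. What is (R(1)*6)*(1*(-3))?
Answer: -18/5 ≈ -3.6000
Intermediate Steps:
R(N) = N/5
(R(1)*6)*(1*(-3)) = (((1/5)*1)*6)*(1*(-3)) = ((1/5)*6)*(-3) = (6/5)*(-3) = -18/5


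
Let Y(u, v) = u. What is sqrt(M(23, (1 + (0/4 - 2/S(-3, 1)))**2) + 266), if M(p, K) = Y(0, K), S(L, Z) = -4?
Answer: sqrt(266) ≈ 16.310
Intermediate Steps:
M(p, K) = 0
sqrt(M(23, (1 + (0/4 - 2/S(-3, 1)))**2) + 266) = sqrt(0 + 266) = sqrt(266)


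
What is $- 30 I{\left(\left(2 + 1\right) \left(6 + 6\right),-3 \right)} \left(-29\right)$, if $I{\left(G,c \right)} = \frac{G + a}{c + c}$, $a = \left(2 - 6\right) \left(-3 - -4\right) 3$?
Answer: $-3480$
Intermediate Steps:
$a = -12$ ($a = \left(2 - 6\right) \left(-3 + 4\right) 3 = \left(-4\right) 1 \cdot 3 = \left(-4\right) 3 = -12$)
$I{\left(G,c \right)} = \frac{-12 + G}{2 c}$ ($I{\left(G,c \right)} = \frac{G - 12}{c + c} = \frac{-12 + G}{2 c}$)
$- 30 I{\left(\left(2 + 1\right) \left(6 + 6\right),-3 \right)} \left(-29\right) = - 30 \frac{-12 + \left(2 + 1\right) \left(6 + 6\right)}{2 \left(-3\right)} \left(-29\right) = - 30 \cdot \frac{1}{2} \left(- \frac{1}{3}\right) \left(-12 + 3 \cdot 12\right) \left(-29\right) = - 30 \cdot \frac{1}{2} \left(- \frac{1}{3}\right) \left(-12 + 36\right) \left(-29\right) = - 30 \cdot \frac{1}{2} \left(- \frac{1}{3}\right) 24 \left(-29\right) = \left(-30\right) \left(-4\right) \left(-29\right) = 120 \left(-29\right) = -3480$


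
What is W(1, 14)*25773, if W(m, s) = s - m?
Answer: 335049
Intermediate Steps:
W(1, 14)*25773 = (14 - 1*1)*25773 = (14 - 1)*25773 = 13*25773 = 335049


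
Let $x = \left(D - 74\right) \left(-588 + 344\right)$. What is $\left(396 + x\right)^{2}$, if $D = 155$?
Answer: $375119424$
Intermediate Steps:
$x = -19764$ ($x = \left(155 - 74\right) \left(-588 + 344\right) = 81 \left(-244\right) = -19764$)
$\left(396 + x\right)^{2} = \left(396 - 19764\right)^{2} = \left(-19368\right)^{2} = 375119424$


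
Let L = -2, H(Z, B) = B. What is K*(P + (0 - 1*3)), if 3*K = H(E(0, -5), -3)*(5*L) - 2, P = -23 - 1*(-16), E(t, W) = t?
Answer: -280/3 ≈ -93.333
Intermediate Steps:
P = -7 (P = -23 + 16 = -7)
K = 28/3 (K = (-15*(-2) - 2)/3 = (-3*(-10) - 2)/3 = (30 - 2)/3 = (⅓)*28 = 28/3 ≈ 9.3333)
K*(P + (0 - 1*3)) = 28*(-7 + (0 - 1*3))/3 = 28*(-7 + (0 - 3))/3 = 28*(-7 - 3)/3 = (28/3)*(-10) = -280/3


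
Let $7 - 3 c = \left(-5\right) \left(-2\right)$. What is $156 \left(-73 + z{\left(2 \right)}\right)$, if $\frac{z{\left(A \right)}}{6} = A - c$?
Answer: $-8580$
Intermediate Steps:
$c = -1$ ($c = \frac{7}{3} - \frac{\left(-5\right) \left(-2\right)}{3} = \frac{7}{3} - \frac{10}{3} = -1$)
$z{\left(A \right)} = 6 + 6 A$ ($z{\left(A \right)} = 6 \left(A - -1\right) = 6 \left(A + 1\right) = 6 \left(1 + A\right) = 6 + 6 A$)
$156 \left(-73 + z{\left(2 \right)}\right) = 156 \left(-73 + \left(6 + 6 \cdot 2\right)\right) = 156 \left(-73 + \left(6 + 12\right)\right) = 156 \left(-73 + 18\right) = 156 \left(-55\right) = -8580$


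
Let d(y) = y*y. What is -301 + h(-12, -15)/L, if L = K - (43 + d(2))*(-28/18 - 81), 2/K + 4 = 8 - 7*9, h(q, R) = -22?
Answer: -620168303/2060321 ≈ -301.01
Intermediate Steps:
d(y) = y²
K = -2/59 (K = 2/(-4 + (8 - 7*9)) = 2/(-4 + (8 - 63)) = 2/(-4 - 55) = 2/(-59) = 2*(-1/59) = -2/59 ≈ -0.033898)
L = 2060321/531 (L = -2/59 - (43 + 2²)*(-28/18 - 81) = -2/59 - (43 + 4)*(-28*1/18 - 81) = -2/59 - 47*(-14/9 - 81) = -2/59 - 47*(-743)/9 = -2/59 - 1*(-34921/9) = -2/59 + 34921/9 = 2060321/531 ≈ 3880.1)
-301 + h(-12, -15)/L = -301 - 22/2060321/531 = -301 - 22*531/2060321 = -301 - 11682/2060321 = -620168303/2060321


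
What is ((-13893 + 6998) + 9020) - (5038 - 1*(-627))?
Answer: -3540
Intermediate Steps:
((-13893 + 6998) + 9020) - (5038 - 1*(-627)) = (-6895 + 9020) - (5038 + 627) = 2125 - 1*5665 = 2125 - 5665 = -3540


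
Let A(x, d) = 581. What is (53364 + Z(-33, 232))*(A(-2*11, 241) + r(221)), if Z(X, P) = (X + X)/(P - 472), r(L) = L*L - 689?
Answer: 104024048543/40 ≈ 2.6006e+9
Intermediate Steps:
r(L) = -689 + L² (r(L) = L² - 689 = -689 + L²)
Z(X, P) = 2*X/(-472 + P) (Z(X, P) = (2*X)/(-472 + P) = 2*X/(-472 + P))
(53364 + Z(-33, 232))*(A(-2*11, 241) + r(221)) = (53364 + 2*(-33)/(-472 + 232))*(581 + (-689 + 221²)) = (53364 + 2*(-33)/(-240))*(581 + (-689 + 48841)) = (53364 + 2*(-33)*(-1/240))*(581 + 48152) = (53364 + 11/40)*48733 = (2134571/40)*48733 = 104024048543/40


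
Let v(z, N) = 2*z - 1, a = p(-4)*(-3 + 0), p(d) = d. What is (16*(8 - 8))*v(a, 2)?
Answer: 0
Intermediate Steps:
a = 12 (a = -4*(-3 + 0) = -4*(-3) = 12)
v(z, N) = -1 + 2*z
(16*(8 - 8))*v(a, 2) = (16*(8 - 8))*(-1 + 2*12) = (16*0)*(-1 + 24) = 0*23 = 0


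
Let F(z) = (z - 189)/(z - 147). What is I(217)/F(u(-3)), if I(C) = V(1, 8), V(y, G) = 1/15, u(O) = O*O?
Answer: 23/450 ≈ 0.051111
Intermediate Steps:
u(O) = O²
F(z) = (-189 + z)/(-147 + z)
V(y, G) = 1/15
I(C) = 1/15
I(217)/F(u(-3)) = 1/(15*(((-189 + (-3)²)/(-147 + (-3)²)))) = 1/(15*(((-189 + 9)/(-147 + 9)))) = 1/(15*((-180/(-138)))) = 1/(15*((-1/138*(-180)))) = 1/(15*(30/23)) = (1/15)*(23/30) = 23/450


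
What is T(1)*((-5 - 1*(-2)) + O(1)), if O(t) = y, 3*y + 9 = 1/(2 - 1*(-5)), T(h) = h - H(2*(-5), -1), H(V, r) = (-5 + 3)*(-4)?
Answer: 125/3 ≈ 41.667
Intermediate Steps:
H(V, r) = 8 (H(V, r) = -2*(-4) = 8)
T(h) = -8 + h (T(h) = h - 1*8 = h - 8 = -8 + h)
y = -62/21 (y = -3 + 1/(3*(2 - 1*(-5))) = -3 + 1/(3*(2 + 5)) = -3 + (⅓)/7 = -3 + (⅓)*(⅐) = -3 + 1/21 = -62/21 ≈ -2.9524)
O(t) = -62/21
T(1)*((-5 - 1*(-2)) + O(1)) = (-8 + 1)*((-5 - 1*(-2)) - 62/21) = -7*((-5 + 2) - 62/21) = -7*(-3 - 62/21) = -7*(-125/21) = 125/3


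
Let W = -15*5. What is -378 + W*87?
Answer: -6903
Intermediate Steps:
W = -75
-378 + W*87 = -378 - 75*87 = -378 - 6525 = -6903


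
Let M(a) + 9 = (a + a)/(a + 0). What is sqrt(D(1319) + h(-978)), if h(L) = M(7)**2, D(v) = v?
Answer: 6*sqrt(38) ≈ 36.987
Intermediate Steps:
M(a) = -7 (M(a) = -9 + (a + a)/(a + 0) = -9 + (2*a)/a = -9 + 2 = -7)
h(L) = 49 (h(L) = (-7)**2 = 49)
sqrt(D(1319) + h(-978)) = sqrt(1319 + 49) = sqrt(1368) = 6*sqrt(38)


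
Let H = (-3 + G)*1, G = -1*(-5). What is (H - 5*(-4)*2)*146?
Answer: 6132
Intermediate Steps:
G = 5
H = 2 (H = (-3 + 5)*1 = 2*1 = 2)
(H - 5*(-4)*2)*146 = (2 - 5*(-4)*2)*146 = (2 + 20*2)*146 = (2 + 40)*146 = 42*146 = 6132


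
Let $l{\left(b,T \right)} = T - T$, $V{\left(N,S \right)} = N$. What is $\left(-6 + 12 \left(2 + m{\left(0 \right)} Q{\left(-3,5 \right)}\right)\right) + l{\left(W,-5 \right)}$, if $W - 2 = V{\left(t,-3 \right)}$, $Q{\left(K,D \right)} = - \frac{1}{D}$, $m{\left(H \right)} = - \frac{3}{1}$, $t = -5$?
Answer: $\frac{126}{5} \approx 25.2$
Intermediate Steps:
$m{\left(H \right)} = -3$ ($m{\left(H \right)} = \left(-3\right) 1 = -3$)
$W = -3$ ($W = 2 - 5 = -3$)
$l{\left(b,T \right)} = 0$
$\left(-6 + 12 \left(2 + m{\left(0 \right)} Q{\left(-3,5 \right)}\right)\right) + l{\left(W,-5 \right)} = \left(-6 + 12 \left(2 - 3 \left(- \frac{1}{5}\right)\right)\right) + 0 = \left(-6 + 12 \left(2 - 3 \left(\left(-1\right) \frac{1}{5}\right)\right)\right) + 0 = \left(-6 + 12 \left(2 - - \frac{3}{5}\right)\right) + 0 = \left(-6 + 12 \left(2 + \frac{3}{5}\right)\right) + 0 = \left(-6 + 12 \cdot \frac{13}{5}\right) + 0 = \left(-6 + \frac{156}{5}\right) + 0 = \frac{126}{5} + 0 = \frac{126}{5}$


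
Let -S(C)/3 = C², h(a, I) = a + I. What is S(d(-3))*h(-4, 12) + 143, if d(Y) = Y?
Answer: -73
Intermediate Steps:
h(a, I) = I + a
S(C) = -3*C²
S(d(-3))*h(-4, 12) + 143 = (-3*(-3)²)*(12 - 4) + 143 = -3*9*8 + 143 = -27*8 + 143 = -216 + 143 = -73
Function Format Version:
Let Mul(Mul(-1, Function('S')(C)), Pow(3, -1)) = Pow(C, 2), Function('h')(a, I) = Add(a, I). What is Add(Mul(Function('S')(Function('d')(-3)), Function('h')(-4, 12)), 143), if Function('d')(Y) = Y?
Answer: -73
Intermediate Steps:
Function('h')(a, I) = Add(I, a)
Function('S')(C) = Mul(-3, Pow(C, 2))
Add(Mul(Function('S')(Function('d')(-3)), Function('h')(-4, 12)), 143) = Add(Mul(Mul(-3, Pow(-3, 2)), Add(12, -4)), 143) = Add(Mul(Mul(-3, 9), 8), 143) = Add(Mul(-27, 8), 143) = Add(-216, 143) = -73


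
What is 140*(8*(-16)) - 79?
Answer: -17999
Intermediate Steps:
140*(8*(-16)) - 79 = 140*(-128) - 79 = -17920 - 79 = -17999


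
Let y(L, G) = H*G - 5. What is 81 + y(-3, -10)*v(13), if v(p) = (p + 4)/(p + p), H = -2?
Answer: 2361/26 ≈ 90.808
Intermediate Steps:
y(L, G) = -5 - 2*G (y(L, G) = -2*G - 5 = -5 - 2*G)
v(p) = (4 + p)/(2*p) (v(p) = (4 + p)/((2*p)) = (4 + p)*(1/(2*p)) = (4 + p)/(2*p))
81 + y(-3, -10)*v(13) = 81 + (-5 - 2*(-10))*((1/2)*(4 + 13)/13) = 81 + (-5 + 20)*((1/2)*(1/13)*17) = 81 + 15*(17/26) = 81 + 255/26 = 2361/26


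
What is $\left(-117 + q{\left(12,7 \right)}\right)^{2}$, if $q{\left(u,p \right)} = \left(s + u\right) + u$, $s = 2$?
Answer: $8281$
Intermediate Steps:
$q{\left(u,p \right)} = 2 + 2 u$ ($q{\left(u,p \right)} = \left(2 + u\right) + u = 2 + 2 u$)
$\left(-117 + q{\left(12,7 \right)}\right)^{2} = \left(-117 + \left(2 + 2 \cdot 12\right)\right)^{2} = \left(-117 + \left(2 + 24\right)\right)^{2} = \left(-117 + 26\right)^{2} = \left(-91\right)^{2} = 8281$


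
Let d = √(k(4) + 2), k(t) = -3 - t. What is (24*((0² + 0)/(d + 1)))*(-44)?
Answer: 0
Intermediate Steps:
d = I*√5 (d = √((-3 - 1*4) + 2) = √((-3 - 4) + 2) = √(-7 + 2) = √(-5) = I*√5 ≈ 2.2361*I)
(24*((0² + 0)/(d + 1)))*(-44) = (24*((0² + 0)/(I*√5 + 1)))*(-44) = (24*((0 + 0)/(1 + I*√5)))*(-44) = (24*(0/(1 + I*√5)))*(-44) = (24*0)*(-44) = 0*(-44) = 0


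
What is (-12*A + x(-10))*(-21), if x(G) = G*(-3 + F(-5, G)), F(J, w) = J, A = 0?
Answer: -1680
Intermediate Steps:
x(G) = -8*G (x(G) = G*(-3 - 5) = G*(-8) = -8*G)
(-12*A + x(-10))*(-21) = (-12*0 - 8*(-10))*(-21) = (0 + 80)*(-21) = 80*(-21) = -1680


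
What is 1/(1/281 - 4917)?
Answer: -281/1381676 ≈ -0.00020338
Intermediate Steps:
1/(1/281 - 4917) = 1/(-1381676/281) = -281/1381676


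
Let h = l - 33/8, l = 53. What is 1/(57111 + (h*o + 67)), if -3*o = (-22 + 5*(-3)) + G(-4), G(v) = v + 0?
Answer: 24/1388303 ≈ 1.7287e-5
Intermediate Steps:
G(v) = v
o = 41/3 (o = -((-22 + 5*(-3)) - 4)/3 = -((-22 - 15) - 4)/3 = -(-37 - 4)/3 = -⅓*(-41) = 41/3 ≈ 13.667)
h = 391/8 (h = 53 - 33/8 = 391/8 ≈ 48.875)
1/(57111 + (h*o + 67)) = 1/(57111 + ((391/8)*(41/3) + 67)) = 1/(57111 + (16031/24 + 67)) = 1/(57111 + 17639/24) = 1/(1388303/24) = 24/1388303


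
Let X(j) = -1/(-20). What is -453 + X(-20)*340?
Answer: -436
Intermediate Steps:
X(j) = 1/20 (X(j) = -1*(-1/20) = 1/20)
-453 + X(-20)*340 = -453 + (1/20)*340 = -453 + 17 = -436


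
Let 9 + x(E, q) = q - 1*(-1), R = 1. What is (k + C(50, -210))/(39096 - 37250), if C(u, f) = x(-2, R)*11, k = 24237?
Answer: 12080/923 ≈ 13.088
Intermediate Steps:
x(E, q) = -8 + q (x(E, q) = -9 + (q - 1*(-1)) = -9 + (q + 1) = -9 + (1 + q) = -8 + q)
C(u, f) = -77 (C(u, f) = (-8 + 1)*11 = -7*11 = -77)
(k + C(50, -210))/(39096 - 37250) = (24237 - 77)/(39096 - 37250) = 24160/1846 = 24160*(1/1846) = 12080/923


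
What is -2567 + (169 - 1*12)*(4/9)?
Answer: -22475/9 ≈ -2497.2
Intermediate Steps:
-2567 + (169 - 1*12)*(4/9) = -2567 + (169 - 12)*(4*(1/9)) = -2567 + 157*(4/9) = -2567 + 628/9 = -22475/9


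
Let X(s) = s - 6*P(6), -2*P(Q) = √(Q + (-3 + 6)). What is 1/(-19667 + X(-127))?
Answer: -1/19785 ≈ -5.0543e-5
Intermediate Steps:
P(Q) = -√(3 + Q)/2 (P(Q) = -√(Q + (-3 + 6))/2 = -√(Q + 3)/2 = -√(3 + Q)/2)
X(s) = 9 + s (X(s) = s - (-3)*√(3 + 6) = s - (-3)*√9 = s - (-3)*3 = s - 6*(-3/2) = s + 9 = 9 + s)
1/(-19667 + X(-127)) = 1/(-19667 + (9 - 127)) = 1/(-19667 - 118) = 1/(-19785) = -1/19785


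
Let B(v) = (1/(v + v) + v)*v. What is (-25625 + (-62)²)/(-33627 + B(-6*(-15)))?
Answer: 43562/51053 ≈ 0.85327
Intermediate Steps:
B(v) = v*(v + 1/(2*v)) (B(v) = (1/(2*v) + v)*v = (v + 1/(2*v))*v = v*(v + 1/(2*v)))
(-25625 + (-62)²)/(-33627 + B(-6*(-15))) = (-25625 + (-62)²)/(-33627 + (½ + (-6*(-15))²)) = (-25625 + 3844)/(-33627 + (½ + 90²)) = -21781/(-33627 + (½ + 8100)) = -21781/(-33627 + 16201/2) = -21781/(-51053/2) = -21781*(-2/51053) = 43562/51053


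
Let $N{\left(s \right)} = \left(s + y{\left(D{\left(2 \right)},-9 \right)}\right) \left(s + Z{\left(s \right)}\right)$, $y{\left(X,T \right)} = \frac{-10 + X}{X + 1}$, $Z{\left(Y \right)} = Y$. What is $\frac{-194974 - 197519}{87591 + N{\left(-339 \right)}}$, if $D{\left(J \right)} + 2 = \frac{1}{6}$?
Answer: $- \frac{654155}{513009} \approx -1.2751$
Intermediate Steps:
$D{\left(J \right)} = - \frac{11}{6}$ ($D{\left(J \right)} = -2 + \frac{1}{6} = - \frac{11}{6}$)
$y{\left(X,T \right)} = \frac{-10 + X}{1 + X}$
$N{\left(s \right)} = 2 s \left(\frac{71}{5} + s\right)$ ($N{\left(s \right)} = \left(s + \frac{-10 - \frac{11}{6}}{1 - \frac{11}{6}}\right) \left(s + s\right) = \left(s + \frac{1}{- \frac{5}{6}} \left(- \frac{71}{6}\right)\right) 2 s = \left(s - - \frac{71}{5}\right) 2 s = \left(s + \frac{71}{5}\right) 2 s = \left(\frac{71}{5} + s\right) 2 s = 2 s \left(\frac{71}{5} + s\right)$)
$\frac{-194974 - 197519}{87591 + N{\left(-339 \right)}} = \frac{-194974 - 197519}{87591 + \frac{2}{5} \left(-339\right) \left(71 + 5 \left(-339\right)\right)} = - \frac{392493}{87591 + \frac{2}{5} \left(-339\right) \left(71 - 1695\right)} = - \frac{392493}{87591 + \frac{2}{5} \left(-339\right) \left(-1624\right)} = - \frac{392493}{87591 + \frac{1101072}{5}} = - \frac{392493}{\frac{1539027}{5}} = \left(-392493\right) \frac{5}{1539027} = - \frac{654155}{513009}$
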